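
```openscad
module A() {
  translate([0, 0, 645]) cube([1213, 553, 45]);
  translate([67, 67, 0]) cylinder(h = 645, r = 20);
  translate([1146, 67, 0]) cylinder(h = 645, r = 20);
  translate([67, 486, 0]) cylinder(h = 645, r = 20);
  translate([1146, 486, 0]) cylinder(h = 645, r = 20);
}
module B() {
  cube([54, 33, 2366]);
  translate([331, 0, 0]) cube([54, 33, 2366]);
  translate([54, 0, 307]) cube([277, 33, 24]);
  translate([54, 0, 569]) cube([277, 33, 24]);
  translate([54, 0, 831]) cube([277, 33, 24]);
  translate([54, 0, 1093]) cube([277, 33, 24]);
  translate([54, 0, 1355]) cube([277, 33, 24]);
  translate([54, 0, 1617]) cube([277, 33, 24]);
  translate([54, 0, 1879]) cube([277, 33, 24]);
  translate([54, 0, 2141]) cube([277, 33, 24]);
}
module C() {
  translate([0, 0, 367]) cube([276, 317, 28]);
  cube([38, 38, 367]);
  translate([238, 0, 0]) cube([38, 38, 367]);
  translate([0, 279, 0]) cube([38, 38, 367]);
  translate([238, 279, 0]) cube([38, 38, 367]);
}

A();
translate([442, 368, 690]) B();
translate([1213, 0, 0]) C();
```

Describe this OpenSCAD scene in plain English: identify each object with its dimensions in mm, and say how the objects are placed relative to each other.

A is a rectangular dining table. The top is 1213×553×45 mm with its upper surface at z = 690 mm. It stands on four round legs of 40 mm diameter, each leg's bounding box inset 47 mm from the nearest pair of top edges, running from the floor to the underside of the top.

B is a straight ladder. Two 54×33 mm vertical rails, 2366 mm tall, stand 385 mm apart (outside-to-outside) with their front faces coplanar on the −y side. 8 rungs, each 33 mm deep and 24 mm tall, span between the inner faces of the rails, front faces flush with the rails. The lowest rung's underside is at z = 307 mm and rungs are spaced 262 mm apart (underside to underside).

C is a four-legged stool. The seat is 276×317 mm, 28 mm thick, top at z = 395 mm. It stands on four square legs, each 38×38 mm in cross-section, from z = 0 to the seat underside, each flush with a corner of the seat.

The ladder is on top of the table. The stool is against the table's +x side, with their −y faces flush.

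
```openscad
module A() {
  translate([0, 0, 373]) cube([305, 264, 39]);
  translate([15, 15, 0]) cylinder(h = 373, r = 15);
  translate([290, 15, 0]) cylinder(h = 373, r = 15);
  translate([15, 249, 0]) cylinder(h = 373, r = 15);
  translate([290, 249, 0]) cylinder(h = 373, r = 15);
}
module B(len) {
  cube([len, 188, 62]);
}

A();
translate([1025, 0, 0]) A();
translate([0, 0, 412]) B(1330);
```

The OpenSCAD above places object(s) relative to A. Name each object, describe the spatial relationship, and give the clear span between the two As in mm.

Second stool starts at x = 1025; first ends at x = 305; clear span = 1025 − 305 = 720 mm.

A is a stool. B is a beam. A beam spans the tops of two stools. The clear span between the two stools is 720 mm.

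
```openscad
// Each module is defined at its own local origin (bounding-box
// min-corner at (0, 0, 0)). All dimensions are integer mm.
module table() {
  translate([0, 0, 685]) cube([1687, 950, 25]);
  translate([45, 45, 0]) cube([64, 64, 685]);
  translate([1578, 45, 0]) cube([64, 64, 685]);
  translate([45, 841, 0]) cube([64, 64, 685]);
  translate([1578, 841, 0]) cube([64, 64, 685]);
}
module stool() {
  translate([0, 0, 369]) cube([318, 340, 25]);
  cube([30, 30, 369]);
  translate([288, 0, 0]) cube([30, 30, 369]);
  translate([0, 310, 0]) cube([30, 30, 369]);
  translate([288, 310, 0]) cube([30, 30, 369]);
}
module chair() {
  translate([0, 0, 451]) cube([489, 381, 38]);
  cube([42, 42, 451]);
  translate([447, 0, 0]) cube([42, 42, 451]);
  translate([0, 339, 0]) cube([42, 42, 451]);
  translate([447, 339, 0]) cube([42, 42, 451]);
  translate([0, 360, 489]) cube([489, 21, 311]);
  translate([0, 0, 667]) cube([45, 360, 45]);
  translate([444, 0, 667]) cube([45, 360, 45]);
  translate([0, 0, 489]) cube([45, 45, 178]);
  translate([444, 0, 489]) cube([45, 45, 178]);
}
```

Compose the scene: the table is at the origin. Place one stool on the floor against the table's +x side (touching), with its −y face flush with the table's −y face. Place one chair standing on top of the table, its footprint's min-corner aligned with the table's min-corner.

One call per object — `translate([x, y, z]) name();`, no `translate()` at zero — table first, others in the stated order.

table();
translate([1687, 0, 0]) stool();
translate([0, 0, 710]) chair();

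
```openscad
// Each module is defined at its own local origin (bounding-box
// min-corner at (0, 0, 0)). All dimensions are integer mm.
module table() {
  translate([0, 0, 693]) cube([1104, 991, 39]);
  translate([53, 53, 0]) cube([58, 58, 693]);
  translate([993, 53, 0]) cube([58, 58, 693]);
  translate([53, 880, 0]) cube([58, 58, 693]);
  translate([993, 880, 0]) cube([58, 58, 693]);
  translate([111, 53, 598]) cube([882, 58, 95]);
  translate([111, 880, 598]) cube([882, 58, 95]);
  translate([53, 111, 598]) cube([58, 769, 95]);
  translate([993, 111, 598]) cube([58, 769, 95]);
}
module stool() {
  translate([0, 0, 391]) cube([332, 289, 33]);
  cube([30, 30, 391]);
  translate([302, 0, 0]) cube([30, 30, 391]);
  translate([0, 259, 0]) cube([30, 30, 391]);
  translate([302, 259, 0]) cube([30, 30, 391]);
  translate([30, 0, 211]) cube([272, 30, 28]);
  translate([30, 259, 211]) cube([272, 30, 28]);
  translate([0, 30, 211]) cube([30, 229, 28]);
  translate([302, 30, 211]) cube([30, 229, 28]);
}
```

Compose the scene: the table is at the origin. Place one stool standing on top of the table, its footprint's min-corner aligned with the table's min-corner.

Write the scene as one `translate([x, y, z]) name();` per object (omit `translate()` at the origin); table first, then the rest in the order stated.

table();
translate([0, 0, 732]) stool();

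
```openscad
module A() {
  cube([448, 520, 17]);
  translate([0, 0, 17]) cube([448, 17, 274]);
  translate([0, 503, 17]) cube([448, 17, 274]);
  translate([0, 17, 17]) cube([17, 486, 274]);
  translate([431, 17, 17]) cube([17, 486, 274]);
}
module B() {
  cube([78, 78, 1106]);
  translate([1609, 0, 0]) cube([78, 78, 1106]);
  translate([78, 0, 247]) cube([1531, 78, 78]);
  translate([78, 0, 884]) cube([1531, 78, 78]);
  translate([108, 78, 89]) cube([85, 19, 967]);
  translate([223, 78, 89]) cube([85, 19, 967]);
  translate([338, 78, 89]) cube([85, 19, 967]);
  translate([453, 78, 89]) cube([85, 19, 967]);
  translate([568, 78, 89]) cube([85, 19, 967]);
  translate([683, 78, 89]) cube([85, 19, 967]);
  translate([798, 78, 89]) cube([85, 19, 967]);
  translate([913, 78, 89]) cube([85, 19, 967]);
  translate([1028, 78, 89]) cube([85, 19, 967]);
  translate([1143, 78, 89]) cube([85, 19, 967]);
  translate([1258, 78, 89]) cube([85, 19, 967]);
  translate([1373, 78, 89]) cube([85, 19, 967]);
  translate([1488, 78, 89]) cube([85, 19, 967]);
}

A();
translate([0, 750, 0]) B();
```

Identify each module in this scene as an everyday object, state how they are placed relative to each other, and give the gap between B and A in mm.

The fence section's nearest face is 230 mm from the open box's +y face.

A is an open box. B is a fence section. The fence section is on the floor beside the open box on its +y side. The gap between the fence section and the open box is 230 mm.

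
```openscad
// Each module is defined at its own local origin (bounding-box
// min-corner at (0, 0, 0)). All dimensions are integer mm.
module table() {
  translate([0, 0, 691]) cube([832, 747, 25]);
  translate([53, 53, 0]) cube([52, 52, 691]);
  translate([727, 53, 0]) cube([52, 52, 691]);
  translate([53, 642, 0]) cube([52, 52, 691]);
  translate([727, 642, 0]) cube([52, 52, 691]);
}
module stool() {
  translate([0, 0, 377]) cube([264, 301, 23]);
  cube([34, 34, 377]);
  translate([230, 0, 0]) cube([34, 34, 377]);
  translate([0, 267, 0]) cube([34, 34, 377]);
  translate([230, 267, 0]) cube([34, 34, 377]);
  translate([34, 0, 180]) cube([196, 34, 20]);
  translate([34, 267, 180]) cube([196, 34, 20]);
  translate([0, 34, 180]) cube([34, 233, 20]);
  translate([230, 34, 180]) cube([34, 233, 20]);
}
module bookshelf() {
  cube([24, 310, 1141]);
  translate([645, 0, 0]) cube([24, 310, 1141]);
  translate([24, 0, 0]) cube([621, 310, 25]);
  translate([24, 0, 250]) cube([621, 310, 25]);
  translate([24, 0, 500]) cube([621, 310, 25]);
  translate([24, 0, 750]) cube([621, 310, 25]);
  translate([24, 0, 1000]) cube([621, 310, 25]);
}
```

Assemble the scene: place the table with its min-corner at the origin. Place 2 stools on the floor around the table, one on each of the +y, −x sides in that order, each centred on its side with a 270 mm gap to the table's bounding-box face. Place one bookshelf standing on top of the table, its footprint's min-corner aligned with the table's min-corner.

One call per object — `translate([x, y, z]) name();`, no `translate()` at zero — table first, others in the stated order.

table();
translate([284, 1017, 0]) stool();
translate([-534, 223, 0]) stool();
translate([0, 0, 716]) bookshelf();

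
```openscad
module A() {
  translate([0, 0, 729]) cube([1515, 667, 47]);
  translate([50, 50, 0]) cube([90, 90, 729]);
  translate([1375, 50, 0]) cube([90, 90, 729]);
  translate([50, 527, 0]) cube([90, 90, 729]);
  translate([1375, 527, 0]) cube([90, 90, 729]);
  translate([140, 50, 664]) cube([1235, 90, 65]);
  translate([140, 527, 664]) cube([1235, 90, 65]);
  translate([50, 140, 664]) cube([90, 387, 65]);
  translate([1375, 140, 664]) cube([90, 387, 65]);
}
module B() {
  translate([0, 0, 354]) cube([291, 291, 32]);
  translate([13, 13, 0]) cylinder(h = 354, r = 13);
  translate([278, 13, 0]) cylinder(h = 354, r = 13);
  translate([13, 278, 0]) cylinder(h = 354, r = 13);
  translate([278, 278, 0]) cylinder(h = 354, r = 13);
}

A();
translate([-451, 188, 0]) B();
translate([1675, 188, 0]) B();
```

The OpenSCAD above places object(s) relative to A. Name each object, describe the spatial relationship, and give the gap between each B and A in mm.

A is a table. B is a stool. Two stools sit around the table at the −x, +x sides. The gap between each stool and the table is 160 mm.

Each stool's nearest face is 160 mm from the table's bounding box.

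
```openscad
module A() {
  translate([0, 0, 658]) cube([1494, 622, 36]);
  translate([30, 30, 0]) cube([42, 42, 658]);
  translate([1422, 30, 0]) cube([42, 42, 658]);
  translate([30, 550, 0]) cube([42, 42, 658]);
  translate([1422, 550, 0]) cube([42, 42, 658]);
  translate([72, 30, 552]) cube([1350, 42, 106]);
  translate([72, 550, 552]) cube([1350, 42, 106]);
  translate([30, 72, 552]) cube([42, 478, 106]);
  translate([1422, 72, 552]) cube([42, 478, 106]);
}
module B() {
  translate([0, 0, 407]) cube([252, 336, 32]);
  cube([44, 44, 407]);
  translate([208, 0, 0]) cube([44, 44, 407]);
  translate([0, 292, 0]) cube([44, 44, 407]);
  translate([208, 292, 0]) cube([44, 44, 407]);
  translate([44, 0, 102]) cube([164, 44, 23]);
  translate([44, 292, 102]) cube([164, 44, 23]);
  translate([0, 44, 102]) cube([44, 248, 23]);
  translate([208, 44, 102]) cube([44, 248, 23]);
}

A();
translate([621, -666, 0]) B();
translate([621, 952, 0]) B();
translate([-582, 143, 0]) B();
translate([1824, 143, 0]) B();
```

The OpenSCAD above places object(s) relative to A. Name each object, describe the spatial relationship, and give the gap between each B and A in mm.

A is a table. B is a stool. Four stools sit around the table at the −y, +y, −x, +x sides. The gap between each stool and the table is 330 mm.

Each stool's nearest face is 330 mm from the table's bounding box.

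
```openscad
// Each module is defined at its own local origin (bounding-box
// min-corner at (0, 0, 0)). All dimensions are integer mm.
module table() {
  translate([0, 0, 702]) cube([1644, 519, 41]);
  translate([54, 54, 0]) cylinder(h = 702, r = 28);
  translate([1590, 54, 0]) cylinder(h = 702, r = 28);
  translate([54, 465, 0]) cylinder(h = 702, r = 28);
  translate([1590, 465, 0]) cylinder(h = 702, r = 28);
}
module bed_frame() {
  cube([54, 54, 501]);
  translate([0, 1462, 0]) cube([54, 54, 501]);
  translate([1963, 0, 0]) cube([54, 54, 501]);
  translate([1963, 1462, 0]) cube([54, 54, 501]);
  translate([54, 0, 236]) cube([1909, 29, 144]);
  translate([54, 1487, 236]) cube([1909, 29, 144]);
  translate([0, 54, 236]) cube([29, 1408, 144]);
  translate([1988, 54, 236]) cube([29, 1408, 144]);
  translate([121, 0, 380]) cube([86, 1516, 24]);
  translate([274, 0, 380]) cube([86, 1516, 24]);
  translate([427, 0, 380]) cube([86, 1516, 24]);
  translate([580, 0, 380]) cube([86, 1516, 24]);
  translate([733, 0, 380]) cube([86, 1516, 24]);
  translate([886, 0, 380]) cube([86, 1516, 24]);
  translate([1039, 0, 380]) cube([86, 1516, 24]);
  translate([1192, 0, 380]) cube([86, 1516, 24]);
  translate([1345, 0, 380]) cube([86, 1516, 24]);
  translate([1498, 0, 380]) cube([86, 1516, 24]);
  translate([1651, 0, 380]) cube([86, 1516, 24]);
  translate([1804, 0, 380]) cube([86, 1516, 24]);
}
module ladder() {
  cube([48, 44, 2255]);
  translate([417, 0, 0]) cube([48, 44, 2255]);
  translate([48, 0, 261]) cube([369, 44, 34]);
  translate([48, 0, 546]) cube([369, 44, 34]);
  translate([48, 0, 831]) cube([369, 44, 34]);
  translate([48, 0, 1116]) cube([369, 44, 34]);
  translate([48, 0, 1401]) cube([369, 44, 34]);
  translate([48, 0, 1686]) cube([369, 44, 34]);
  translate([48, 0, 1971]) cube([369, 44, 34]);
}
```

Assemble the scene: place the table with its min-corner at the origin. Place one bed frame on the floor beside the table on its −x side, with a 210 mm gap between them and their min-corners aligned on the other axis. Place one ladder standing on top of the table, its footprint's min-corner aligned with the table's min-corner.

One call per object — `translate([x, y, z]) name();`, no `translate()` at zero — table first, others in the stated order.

table();
translate([-2227, 0, 0]) bed_frame();
translate([0, 0, 743]) ladder();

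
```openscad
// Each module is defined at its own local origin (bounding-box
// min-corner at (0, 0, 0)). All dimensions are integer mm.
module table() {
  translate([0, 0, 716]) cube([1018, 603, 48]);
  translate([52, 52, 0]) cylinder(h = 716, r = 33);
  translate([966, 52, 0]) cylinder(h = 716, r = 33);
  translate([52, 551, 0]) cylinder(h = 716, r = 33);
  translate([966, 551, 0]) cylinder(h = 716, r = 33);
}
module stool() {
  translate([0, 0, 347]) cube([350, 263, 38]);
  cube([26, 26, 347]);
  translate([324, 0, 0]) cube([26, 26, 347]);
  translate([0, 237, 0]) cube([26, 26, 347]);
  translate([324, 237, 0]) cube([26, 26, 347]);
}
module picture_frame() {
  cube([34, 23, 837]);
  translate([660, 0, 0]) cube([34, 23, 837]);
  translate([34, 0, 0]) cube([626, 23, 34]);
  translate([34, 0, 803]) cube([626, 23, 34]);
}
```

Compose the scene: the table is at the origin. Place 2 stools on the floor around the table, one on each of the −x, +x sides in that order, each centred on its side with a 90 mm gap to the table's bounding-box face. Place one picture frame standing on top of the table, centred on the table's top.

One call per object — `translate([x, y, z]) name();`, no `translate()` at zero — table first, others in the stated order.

table();
translate([-440, 170, 0]) stool();
translate([1108, 170, 0]) stool();
translate([162, 290, 764]) picture_frame();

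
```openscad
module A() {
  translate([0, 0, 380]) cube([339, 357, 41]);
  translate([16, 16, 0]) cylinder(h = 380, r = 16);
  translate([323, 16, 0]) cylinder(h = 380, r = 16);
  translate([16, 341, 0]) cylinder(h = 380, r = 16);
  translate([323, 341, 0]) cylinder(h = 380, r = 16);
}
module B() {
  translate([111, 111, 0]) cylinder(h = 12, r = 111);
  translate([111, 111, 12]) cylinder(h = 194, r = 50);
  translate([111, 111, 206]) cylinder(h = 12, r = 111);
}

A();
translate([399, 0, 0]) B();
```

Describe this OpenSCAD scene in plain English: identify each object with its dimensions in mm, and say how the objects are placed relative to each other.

A is a simple wooden stool: a rectangular seat 339 mm (x) by 357 mm (y), 41 mm thick, top face at z = 421 mm, on four round legs, each 32 mm in diameter. The legs rest on z = 0, each leg's axis is inset half a diameter from the nearest pair of seat edges (so the leg's bounding box is flush with the corner).

B is a spool: two coaxial disc flanges of radius 111 mm and thickness 12 mm, joined by a core cylinder of radius 50 mm and height 194 mm. The lower flange rests on z = 0 and the three cylinders share a vertical axis.

The spool is on the floor beside the stool on its +x side.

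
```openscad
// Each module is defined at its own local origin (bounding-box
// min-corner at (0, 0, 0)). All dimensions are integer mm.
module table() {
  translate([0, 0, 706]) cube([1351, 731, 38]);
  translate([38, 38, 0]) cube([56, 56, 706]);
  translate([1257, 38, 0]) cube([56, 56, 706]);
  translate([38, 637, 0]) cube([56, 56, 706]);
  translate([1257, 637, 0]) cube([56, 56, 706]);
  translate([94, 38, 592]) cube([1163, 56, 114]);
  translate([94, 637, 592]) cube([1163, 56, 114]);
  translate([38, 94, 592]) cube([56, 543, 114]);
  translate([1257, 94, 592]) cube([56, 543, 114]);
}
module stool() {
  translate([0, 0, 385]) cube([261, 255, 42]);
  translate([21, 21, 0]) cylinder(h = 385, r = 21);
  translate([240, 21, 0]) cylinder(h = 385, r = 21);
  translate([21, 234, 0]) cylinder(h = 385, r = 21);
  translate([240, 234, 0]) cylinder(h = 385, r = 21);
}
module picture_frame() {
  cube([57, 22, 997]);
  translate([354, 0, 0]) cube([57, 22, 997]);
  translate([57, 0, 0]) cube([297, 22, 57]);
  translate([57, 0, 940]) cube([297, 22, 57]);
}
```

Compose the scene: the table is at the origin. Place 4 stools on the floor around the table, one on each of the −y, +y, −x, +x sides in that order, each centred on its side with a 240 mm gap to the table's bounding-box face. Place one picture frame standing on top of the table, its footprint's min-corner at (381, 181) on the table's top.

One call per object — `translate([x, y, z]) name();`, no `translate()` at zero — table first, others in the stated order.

table();
translate([545, -495, 0]) stool();
translate([545, 971, 0]) stool();
translate([-501, 238, 0]) stool();
translate([1591, 238, 0]) stool();
translate([381, 181, 744]) picture_frame();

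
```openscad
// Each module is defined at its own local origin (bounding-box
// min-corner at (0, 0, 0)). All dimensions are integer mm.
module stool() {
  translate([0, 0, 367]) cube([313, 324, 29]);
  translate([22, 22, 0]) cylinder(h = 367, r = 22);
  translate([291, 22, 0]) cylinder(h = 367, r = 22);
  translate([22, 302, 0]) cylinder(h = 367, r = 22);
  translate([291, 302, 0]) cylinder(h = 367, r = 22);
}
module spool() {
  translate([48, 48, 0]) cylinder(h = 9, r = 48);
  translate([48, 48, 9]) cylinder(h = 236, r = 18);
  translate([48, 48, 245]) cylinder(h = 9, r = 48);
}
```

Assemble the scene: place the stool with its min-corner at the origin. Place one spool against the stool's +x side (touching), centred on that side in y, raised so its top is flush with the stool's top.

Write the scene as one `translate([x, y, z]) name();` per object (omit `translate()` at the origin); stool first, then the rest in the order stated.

stool();
translate([313, 114, 142]) spool();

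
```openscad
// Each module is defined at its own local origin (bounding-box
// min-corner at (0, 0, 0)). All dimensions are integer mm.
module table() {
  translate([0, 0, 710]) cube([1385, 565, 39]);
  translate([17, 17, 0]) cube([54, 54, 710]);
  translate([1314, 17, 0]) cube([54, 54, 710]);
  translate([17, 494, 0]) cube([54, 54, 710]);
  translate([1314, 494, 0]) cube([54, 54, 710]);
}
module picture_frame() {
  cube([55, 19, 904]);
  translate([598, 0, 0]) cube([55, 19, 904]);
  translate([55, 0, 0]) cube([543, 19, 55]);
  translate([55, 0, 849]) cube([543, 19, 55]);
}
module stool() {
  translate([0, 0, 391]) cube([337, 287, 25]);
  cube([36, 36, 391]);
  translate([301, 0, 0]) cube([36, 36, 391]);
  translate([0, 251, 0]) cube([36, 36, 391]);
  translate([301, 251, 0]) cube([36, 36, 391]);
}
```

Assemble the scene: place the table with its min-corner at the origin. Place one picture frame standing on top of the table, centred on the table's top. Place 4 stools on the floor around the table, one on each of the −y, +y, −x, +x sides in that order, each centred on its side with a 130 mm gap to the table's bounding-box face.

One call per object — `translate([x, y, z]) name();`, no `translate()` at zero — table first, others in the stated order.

table();
translate([366, 273, 749]) picture_frame();
translate([524, -417, 0]) stool();
translate([524, 695, 0]) stool();
translate([-467, 139, 0]) stool();
translate([1515, 139, 0]) stool();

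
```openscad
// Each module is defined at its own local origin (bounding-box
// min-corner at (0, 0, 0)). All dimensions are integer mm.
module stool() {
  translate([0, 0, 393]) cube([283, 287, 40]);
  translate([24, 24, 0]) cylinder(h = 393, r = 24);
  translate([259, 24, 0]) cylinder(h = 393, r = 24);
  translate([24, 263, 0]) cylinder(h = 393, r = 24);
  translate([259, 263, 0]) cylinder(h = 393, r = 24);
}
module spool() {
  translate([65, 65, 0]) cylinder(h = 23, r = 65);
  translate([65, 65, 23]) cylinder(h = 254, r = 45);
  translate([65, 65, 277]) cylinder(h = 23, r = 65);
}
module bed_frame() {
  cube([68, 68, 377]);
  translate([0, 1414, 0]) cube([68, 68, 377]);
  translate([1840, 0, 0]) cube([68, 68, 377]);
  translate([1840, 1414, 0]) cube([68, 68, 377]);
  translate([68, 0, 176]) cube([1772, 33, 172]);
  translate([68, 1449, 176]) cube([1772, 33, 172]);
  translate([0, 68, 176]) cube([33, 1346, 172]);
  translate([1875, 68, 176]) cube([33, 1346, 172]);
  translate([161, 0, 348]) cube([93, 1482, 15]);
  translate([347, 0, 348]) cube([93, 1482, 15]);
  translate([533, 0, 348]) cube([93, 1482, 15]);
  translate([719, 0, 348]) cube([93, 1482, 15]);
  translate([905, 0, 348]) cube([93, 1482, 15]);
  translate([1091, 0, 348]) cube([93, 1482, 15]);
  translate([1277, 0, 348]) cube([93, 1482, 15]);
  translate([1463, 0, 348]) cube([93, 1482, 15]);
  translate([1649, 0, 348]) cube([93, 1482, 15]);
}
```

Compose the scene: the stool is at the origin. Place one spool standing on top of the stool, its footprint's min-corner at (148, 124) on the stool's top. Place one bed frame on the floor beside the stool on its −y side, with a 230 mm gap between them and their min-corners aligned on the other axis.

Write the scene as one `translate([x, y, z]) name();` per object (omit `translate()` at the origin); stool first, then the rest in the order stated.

stool();
translate([148, 124, 433]) spool();
translate([0, -1712, 0]) bed_frame();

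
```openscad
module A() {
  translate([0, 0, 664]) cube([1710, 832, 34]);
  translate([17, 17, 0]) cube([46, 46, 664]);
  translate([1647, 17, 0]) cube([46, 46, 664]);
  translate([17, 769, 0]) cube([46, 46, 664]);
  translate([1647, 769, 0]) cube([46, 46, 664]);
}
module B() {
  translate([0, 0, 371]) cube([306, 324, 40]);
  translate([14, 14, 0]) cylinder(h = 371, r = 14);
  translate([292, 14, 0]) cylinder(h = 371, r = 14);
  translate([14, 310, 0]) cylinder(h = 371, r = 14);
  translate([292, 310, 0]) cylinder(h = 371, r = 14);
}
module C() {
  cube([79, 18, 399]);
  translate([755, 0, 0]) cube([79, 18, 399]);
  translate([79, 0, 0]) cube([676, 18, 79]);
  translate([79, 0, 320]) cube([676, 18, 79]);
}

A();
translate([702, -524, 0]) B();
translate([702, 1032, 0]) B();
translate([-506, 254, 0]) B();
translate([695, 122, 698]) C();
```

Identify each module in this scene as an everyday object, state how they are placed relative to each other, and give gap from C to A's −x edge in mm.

The picture frame's min-x is at 695; the table's min-x is 0; gap = 695 mm.

A is a table. B is a stool. C is a picture frame. Three stools sit around the table at the −y, +y, −x sides. The picture frame is on top of the table. The gap from the picture frame to the table's −x edge is 695 mm.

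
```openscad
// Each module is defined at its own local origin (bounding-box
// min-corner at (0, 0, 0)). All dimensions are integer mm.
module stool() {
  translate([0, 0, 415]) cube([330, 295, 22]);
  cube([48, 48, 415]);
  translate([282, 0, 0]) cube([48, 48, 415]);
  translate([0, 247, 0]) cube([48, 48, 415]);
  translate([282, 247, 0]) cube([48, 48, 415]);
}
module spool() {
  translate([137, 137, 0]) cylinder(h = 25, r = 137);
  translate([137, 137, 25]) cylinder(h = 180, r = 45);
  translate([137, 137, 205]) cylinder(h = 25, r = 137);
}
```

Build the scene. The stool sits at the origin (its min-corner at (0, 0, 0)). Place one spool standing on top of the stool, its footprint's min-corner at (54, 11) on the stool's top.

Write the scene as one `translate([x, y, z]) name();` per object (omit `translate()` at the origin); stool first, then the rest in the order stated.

stool();
translate([54, 11, 437]) spool();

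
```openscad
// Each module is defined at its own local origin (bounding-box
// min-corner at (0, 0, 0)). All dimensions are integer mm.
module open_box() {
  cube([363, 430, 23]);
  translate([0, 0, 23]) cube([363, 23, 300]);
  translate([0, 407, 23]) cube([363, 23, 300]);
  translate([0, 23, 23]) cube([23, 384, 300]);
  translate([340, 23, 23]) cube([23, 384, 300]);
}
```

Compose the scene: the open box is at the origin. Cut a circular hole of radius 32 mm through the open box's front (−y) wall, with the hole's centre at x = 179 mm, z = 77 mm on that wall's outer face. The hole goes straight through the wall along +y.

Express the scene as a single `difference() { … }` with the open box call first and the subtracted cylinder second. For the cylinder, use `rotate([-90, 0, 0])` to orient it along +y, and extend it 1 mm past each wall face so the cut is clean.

difference() {
  open_box();
  translate([179, -1, 77]) rotate([-90, 0, 0]) cylinder(h = 25, r = 32);
}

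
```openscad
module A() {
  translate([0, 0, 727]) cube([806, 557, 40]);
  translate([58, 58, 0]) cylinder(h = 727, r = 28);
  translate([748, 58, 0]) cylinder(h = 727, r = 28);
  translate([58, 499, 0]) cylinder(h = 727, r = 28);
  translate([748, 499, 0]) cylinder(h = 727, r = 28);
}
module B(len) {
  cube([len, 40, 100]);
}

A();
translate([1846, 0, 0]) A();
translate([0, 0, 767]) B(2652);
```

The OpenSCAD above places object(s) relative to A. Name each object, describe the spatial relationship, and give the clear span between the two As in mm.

A is a table. B is a beam. A beam spans the tops of two tables. The clear span between the two tables is 1040 mm.

Second table starts at x = 1846; first ends at x = 806; clear span = 1846 − 806 = 1040 mm.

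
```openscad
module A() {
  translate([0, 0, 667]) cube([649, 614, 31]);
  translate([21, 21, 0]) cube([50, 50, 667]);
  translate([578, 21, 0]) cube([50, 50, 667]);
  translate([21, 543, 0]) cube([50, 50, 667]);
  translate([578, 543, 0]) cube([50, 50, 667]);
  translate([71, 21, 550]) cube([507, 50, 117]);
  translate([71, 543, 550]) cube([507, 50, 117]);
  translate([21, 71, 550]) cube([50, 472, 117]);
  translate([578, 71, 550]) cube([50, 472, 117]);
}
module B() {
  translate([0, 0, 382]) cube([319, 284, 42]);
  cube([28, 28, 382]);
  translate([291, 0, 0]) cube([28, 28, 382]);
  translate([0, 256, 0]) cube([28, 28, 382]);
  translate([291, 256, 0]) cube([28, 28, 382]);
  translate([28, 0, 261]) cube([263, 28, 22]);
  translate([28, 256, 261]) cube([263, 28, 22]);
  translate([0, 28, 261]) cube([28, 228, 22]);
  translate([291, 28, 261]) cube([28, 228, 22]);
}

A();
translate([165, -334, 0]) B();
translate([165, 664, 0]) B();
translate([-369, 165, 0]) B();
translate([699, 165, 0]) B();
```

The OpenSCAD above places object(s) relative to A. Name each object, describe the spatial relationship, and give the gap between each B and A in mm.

Each stool's nearest face is 50 mm from the table's bounding box.

A is a table. B is a stool. Four stools sit around the table at the −y, +y, −x, +x sides. The gap between each stool and the table is 50 mm.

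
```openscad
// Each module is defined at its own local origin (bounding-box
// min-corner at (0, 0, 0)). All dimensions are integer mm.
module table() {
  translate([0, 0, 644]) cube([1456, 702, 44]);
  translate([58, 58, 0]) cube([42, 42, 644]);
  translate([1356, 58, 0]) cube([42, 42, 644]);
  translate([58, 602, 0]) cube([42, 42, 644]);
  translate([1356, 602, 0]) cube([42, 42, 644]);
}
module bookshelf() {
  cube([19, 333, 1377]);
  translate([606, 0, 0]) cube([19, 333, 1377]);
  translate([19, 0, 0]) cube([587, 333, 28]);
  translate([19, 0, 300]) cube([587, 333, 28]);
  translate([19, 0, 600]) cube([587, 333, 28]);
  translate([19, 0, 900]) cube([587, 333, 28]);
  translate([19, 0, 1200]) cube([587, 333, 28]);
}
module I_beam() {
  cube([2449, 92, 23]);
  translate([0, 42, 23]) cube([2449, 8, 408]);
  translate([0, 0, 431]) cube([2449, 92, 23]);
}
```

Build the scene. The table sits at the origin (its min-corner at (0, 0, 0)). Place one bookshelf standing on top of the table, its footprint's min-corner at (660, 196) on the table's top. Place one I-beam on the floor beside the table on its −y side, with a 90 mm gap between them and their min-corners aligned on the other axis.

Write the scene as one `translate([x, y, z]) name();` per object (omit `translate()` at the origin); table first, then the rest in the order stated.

table();
translate([660, 196, 688]) bookshelf();
translate([0, -182, 0]) I_beam();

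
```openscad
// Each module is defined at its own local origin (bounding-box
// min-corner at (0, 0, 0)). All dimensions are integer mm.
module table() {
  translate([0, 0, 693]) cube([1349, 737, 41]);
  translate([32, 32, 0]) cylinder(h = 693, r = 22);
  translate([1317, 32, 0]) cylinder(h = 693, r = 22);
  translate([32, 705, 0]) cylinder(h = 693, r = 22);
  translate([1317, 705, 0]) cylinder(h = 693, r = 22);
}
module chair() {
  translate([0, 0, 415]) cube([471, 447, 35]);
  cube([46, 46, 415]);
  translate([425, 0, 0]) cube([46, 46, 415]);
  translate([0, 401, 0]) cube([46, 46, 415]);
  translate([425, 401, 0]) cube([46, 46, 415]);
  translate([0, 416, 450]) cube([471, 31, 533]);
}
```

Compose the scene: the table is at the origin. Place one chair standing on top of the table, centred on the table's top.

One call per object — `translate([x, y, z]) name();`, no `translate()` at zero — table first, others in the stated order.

table();
translate([439, 145, 734]) chair();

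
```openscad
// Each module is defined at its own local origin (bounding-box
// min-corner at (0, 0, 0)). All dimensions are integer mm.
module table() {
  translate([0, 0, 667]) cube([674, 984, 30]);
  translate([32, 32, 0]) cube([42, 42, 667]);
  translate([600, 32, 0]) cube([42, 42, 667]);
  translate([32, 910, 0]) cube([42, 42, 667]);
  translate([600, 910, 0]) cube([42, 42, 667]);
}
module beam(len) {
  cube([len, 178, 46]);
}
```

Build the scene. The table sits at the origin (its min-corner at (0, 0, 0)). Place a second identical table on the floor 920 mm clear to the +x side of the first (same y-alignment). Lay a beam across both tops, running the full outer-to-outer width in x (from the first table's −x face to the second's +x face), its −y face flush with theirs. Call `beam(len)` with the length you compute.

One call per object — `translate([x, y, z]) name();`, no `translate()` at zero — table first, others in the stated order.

table();
translate([1594, 0, 0]) table();
translate([0, 0, 697]) beam(2268);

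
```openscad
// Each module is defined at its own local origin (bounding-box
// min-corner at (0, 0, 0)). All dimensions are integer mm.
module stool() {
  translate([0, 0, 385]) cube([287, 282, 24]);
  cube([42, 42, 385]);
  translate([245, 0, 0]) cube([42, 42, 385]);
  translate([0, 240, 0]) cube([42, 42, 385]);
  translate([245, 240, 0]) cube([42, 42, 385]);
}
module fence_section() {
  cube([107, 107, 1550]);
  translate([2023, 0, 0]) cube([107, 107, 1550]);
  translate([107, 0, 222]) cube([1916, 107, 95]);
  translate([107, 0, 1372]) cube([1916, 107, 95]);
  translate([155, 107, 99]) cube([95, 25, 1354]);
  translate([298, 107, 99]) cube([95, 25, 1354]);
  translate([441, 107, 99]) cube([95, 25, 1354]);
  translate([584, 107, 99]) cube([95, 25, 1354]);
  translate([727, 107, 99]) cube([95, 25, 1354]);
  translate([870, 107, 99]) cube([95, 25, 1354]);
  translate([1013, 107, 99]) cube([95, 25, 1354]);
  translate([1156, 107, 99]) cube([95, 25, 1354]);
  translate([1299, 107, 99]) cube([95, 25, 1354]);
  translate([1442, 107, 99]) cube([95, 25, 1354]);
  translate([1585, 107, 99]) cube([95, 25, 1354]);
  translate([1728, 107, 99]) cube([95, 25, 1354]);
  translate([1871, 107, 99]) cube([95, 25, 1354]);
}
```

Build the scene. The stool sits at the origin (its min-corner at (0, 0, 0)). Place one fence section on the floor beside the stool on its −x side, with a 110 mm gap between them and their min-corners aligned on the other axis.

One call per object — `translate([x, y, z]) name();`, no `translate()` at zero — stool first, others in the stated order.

stool();
translate([-2240, 0, 0]) fence_section();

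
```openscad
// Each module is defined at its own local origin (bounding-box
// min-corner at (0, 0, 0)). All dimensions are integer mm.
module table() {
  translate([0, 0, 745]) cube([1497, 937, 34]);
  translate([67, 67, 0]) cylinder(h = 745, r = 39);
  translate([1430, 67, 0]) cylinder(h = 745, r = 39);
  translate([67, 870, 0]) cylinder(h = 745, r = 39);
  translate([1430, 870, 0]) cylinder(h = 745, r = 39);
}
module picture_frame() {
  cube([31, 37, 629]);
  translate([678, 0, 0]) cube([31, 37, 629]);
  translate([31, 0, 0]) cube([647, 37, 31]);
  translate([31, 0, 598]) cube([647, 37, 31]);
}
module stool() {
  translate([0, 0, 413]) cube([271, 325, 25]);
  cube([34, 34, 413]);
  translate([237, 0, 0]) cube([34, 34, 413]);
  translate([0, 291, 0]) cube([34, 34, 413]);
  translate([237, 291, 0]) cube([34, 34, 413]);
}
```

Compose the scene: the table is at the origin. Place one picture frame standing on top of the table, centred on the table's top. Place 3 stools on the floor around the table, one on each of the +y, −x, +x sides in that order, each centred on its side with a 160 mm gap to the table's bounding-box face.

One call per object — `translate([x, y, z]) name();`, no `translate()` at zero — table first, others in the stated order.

table();
translate([394, 450, 779]) picture_frame();
translate([613, 1097, 0]) stool();
translate([-431, 306, 0]) stool();
translate([1657, 306, 0]) stool();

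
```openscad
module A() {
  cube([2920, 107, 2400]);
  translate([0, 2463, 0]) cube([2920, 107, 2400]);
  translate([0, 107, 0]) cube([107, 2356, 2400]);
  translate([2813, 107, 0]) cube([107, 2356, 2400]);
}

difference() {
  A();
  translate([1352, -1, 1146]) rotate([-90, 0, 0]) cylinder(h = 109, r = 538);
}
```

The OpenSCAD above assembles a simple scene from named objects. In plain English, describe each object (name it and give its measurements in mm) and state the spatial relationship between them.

A is a box-shaped house frame (walls only): outside footprint 2920×2570 mm, wall height 2400 mm, wall thickness 107 mm. The two y-facing walls run the full x-width; the two x-facing walls fit between the inner faces of the y-facing walls.

The house frame has a circular hole of radius 538 mm through its front wall, centred at (x = 1352, z = 1146).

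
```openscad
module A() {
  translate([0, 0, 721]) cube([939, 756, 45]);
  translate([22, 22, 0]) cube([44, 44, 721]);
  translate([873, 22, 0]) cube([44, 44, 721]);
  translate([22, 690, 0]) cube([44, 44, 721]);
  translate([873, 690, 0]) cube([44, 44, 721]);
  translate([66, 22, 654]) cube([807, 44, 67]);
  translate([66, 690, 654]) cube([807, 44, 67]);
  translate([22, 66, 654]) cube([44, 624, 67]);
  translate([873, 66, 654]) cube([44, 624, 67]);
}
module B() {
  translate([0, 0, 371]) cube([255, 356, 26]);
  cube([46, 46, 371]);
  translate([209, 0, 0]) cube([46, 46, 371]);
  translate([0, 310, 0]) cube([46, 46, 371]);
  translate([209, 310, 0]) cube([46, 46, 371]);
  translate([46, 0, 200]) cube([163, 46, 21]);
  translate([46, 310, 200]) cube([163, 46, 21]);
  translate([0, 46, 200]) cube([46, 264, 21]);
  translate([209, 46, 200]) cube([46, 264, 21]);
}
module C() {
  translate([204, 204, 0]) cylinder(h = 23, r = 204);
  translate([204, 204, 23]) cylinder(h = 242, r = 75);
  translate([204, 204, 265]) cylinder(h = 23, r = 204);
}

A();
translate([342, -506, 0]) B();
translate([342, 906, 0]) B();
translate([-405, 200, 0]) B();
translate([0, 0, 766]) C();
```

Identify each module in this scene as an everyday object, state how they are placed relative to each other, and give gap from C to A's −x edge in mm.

The spool's min-x is at 0; the table's min-x is 0; gap = 0 mm.

A is a table. B is a stool. C is a spool. Three stools sit around the table at the −y, +y, −x sides. The spool is on top of the table. The gap from the spool to the table's −x edge is 0 mm.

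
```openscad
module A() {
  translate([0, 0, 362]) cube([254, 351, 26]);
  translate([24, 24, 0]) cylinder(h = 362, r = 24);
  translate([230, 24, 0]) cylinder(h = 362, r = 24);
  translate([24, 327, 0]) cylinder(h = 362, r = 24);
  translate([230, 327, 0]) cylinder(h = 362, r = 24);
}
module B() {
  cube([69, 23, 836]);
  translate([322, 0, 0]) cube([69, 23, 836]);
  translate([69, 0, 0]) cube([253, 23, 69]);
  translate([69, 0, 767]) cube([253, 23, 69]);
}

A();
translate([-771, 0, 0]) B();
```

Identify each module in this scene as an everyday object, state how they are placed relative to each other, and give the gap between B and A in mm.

The picture frame's nearest face is 380 mm from the stool's −x face.

A is a stool. B is a picture frame. The picture frame is on the floor beside the stool on its −x side. The gap between the picture frame and the stool is 380 mm.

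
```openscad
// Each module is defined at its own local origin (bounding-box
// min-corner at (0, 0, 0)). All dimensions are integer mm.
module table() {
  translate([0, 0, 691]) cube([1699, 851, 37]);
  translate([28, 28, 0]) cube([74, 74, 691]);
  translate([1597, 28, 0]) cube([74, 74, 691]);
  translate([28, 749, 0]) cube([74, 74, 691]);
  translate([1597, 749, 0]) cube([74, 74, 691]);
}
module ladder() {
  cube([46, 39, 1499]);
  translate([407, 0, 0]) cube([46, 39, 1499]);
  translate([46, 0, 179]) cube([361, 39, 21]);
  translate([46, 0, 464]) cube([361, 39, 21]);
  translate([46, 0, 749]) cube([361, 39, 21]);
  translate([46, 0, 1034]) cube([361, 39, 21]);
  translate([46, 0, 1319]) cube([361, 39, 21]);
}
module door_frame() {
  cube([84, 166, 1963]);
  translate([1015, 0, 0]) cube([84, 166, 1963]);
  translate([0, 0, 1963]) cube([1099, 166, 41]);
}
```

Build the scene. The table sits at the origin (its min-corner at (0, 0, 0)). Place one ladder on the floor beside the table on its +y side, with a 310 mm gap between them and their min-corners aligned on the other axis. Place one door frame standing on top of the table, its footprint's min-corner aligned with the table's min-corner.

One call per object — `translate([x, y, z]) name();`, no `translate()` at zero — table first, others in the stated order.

table();
translate([0, 1161, 0]) ladder();
translate([0, 0, 728]) door_frame();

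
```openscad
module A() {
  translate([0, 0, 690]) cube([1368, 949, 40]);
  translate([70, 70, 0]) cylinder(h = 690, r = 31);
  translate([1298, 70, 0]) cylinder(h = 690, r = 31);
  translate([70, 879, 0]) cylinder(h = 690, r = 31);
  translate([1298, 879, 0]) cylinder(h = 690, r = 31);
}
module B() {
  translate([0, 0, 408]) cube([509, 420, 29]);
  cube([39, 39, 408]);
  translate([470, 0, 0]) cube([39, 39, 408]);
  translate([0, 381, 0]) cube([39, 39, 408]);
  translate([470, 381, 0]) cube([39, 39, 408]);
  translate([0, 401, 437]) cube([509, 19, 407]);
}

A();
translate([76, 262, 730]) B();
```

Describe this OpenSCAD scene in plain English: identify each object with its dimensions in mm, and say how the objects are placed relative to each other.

A is a rectangular dining table. The top is 1368×949×40 mm with its upper surface at z = 730 mm. It stands on four round legs of 62 mm diameter, each leg's bounding box inset 39 mm from the nearest pair of top edges, running from the floor to the underside of the top.

B is a chair: 509×420 mm seat, 29 mm thick, top at z = 437 mm, on four 39 mm square corner legs flush with the seat edges. A 19 mm thick backrest slab spans the full seat width, extending 407 mm above the seat top, its back face flush with the seat's +y edge.

The chair is on top of the table.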